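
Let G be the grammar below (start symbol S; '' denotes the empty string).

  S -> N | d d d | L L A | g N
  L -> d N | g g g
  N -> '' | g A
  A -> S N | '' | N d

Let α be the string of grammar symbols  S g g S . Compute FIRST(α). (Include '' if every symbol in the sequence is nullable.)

{ d, g }

Add FIRST(S)\{''} = { d, g }; S is nullable, continue.
g is a terminal; add {g} and stop.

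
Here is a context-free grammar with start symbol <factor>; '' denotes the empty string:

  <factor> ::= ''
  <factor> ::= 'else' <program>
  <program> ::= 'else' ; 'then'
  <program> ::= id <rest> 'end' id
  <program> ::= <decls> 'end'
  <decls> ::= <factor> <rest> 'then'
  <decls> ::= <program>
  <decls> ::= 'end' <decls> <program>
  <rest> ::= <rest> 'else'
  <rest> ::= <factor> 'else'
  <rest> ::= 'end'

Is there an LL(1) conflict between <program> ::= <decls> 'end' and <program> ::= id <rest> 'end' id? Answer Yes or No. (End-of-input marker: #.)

Yes

FIRST(<decls> 'end') = { 'else', 'end', id } and FIRST(id <rest> 'end' id) = { id }.
Both contain id, so the two alternatives are not disjoint — LL(1) conflict.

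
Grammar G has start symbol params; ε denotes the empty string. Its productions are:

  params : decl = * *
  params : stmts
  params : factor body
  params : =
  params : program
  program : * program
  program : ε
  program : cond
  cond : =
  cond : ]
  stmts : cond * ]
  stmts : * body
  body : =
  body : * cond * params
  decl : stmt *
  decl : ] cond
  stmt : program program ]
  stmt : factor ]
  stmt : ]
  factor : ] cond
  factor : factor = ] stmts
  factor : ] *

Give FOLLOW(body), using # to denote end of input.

In params : factor body: body is at the end, add FOLLOW(params) = { #, *, =, ] }.
In stmts : * body: body is at the end, add FOLLOW(stmts) = { #, *, =, ] }.
Union: FOLLOW(body) = { #, *, =, ] }.

{ #, *, =, ] }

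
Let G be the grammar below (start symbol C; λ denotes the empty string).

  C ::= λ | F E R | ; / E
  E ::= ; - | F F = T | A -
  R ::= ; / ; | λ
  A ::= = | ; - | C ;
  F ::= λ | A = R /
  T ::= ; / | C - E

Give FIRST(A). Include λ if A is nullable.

A ::= = contributes {=}.
A ::= ; - contributes {;}.
From A ::= C ;: C nullable, take FIRST(C) ∪ {;} = { ;, = }.
Union: FIRST(A) = { ;, = }.

{ ;, = }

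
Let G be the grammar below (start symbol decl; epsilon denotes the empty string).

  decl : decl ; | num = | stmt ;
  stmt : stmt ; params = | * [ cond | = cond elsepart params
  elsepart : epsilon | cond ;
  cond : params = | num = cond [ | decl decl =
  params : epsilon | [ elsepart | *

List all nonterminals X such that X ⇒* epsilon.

{ elsepart, params }

Directly nullable (have an epsilon-production): elsepart, params.
No other nonterminal has a production whose RHS symbols are all nullable.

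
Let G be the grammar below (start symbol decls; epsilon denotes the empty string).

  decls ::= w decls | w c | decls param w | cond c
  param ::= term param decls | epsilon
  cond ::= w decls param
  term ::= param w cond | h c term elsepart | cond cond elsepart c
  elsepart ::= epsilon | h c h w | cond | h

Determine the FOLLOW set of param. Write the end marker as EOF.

In decls ::= decls param w: add FIRST(w) = { w }.
In param ::= term param decls: add FIRST(decls) = { w }.
In cond ::= w decls param: param is at the end, add FOLLOW(cond) = { c, h, w }.
In term ::= param w cond: add FIRST(w cond) = { w }.
Union: FOLLOW(param) = { c, h, w }.

{ c, h, w }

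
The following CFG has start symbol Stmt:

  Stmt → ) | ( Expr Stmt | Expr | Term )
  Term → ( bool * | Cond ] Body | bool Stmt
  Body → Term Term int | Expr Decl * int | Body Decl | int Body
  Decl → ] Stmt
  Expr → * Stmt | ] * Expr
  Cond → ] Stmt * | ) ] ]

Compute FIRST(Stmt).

Stmt → ) contributes {)}.
Stmt → ( Expr Stmt contributes {(}.
From Stmt → Expr: add FIRST(Expr) = { *, ] }.
From Stmt → Term ): add FIRST(Term) = { (, ), ], bool }.
Union: FIRST(Stmt) = { (, ), *, ], bool }.

{ (, ), *, ], bool }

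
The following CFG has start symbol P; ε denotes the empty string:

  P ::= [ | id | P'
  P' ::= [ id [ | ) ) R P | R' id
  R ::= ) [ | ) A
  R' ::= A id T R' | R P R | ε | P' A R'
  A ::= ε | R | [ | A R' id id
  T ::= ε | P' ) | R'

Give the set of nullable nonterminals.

{ A, R', T }

Directly nullable (have an ε-production): R', A, T.
No other nonterminal has a production whose RHS symbols are all nullable.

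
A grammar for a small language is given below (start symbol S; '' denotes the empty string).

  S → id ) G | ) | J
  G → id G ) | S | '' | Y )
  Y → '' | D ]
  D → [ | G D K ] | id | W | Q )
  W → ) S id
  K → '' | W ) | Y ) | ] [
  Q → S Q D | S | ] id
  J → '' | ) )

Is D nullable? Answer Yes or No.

No

Nullable nonterminals: G, J, K, Q, S, Y.
No production of D has an RHS whose symbols are all nullable, so D is not nullable.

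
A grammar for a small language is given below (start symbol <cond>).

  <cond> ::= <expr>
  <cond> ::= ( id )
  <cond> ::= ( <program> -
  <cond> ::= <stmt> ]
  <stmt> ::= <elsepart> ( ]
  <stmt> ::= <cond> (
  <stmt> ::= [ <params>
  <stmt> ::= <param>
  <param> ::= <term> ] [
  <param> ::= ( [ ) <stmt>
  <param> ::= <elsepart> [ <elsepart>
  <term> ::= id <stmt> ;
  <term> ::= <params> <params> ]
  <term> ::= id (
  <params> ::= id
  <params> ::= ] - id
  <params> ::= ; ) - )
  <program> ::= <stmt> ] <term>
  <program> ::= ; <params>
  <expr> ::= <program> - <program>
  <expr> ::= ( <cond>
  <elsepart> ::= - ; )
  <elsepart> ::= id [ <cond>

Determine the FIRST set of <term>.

{ ;, ], id }

<term> ::= id <stmt> ; contributes {id}.
From <term> ::= <params> <params> ]: add FIRST(<params>) = { ;, ], id }.
<term> ::= id ( contributes {id}.
Union: FIRST(<term>) = { ;, ], id }.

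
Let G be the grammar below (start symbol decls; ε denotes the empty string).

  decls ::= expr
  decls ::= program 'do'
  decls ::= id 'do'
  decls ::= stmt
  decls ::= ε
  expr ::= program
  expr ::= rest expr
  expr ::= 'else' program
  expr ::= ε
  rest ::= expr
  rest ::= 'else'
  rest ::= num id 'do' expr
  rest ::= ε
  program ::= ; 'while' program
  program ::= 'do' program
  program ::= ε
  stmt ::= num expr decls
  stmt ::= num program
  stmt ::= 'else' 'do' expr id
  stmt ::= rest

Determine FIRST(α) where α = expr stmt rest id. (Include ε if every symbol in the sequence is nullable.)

{ 'do', 'else', ;, id, num }

Add FIRST(expr)\{ε} = { 'do', 'else', ;, num }; expr is nullable, continue.
Add FIRST(stmt)\{ε} = { 'do', 'else', ;, num }; stmt is nullable, continue.
Add FIRST(rest)\{ε} = { 'do', 'else', ;, num }; rest is nullable, continue.
id is a terminal; add {id} and stop.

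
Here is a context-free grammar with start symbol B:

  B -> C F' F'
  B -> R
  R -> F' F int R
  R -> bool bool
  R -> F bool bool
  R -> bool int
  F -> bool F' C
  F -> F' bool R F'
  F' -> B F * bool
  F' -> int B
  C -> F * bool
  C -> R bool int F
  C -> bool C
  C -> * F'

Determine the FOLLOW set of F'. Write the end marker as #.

{ #, *, bool, int }

In B -> C F' F': add FIRST(F') = { *, bool, int }.
In B -> C F' F': F' is at the end, add FOLLOW(B) = { #, *, bool, int }.
In R -> F' F int R: add FIRST(F int R) = { *, bool, int }.
In F -> bool F' C: add FIRST(C) = { *, bool, int }.
In F -> F' bool R F': add FIRST(bool R F') = { bool }.
In F -> F' bool R F': F' is at the end, add FOLLOW(F) = { *, bool, int }.
In C -> * F': F' is at the end, add FOLLOW(C) = { *, bool, int }.
Union: FOLLOW(F') = { #, *, bool, int }.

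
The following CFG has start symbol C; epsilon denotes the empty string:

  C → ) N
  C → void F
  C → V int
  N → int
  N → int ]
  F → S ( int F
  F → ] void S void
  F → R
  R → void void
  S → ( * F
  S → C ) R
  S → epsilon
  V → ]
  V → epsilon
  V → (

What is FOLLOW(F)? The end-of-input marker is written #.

In C → void F: F is at the end, add FOLLOW(C) = { #, ) }.
In F → S ( int F: F is at the end, add FOLLOW(F) = { #, (, ), void }.
In S → ( * F: F is at the end, add FOLLOW(S) = { (, void }.
Union: FOLLOW(F) = { #, (, ), void }.

{ #, (, ), void }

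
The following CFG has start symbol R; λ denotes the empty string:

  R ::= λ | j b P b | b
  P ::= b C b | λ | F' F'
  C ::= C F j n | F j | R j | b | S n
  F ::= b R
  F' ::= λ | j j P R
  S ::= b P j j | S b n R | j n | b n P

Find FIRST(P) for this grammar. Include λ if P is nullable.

P ::= b C b contributes {b}.
P ::= λ contributes λ.
From P ::= F' F': F', F' nullable, take FIRST(F') ∪ FIRST(F') = { j }; also λ since the whole RHS is nullable.
Union: FIRST(P) = { b, j, λ }.

{ b, j, λ }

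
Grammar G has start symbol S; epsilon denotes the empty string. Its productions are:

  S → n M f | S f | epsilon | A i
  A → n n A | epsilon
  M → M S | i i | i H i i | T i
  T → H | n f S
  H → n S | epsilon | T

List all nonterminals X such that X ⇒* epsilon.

Directly nullable (have an epsilon-production): S, A, H.
T → H with every symbol nullable, so T is nullable.
No other nonterminal has a production whose RHS symbols are all nullable.

{ A, H, S, T }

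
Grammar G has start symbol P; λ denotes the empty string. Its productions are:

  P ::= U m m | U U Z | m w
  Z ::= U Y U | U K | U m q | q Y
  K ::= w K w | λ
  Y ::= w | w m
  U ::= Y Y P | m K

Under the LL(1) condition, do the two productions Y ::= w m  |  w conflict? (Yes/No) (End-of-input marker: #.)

Yes

FIRST(w m) = { w } and FIRST(w) = { w }.
Both contain w, so the two alternatives are not disjoint — LL(1) conflict.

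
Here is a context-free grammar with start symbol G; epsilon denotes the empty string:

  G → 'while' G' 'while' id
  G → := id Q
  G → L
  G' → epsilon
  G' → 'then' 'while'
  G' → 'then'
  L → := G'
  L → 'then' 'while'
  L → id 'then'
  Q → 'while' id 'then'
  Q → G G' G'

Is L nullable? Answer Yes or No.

No

Nullable nonterminals: G'.
No production of L has an RHS whose symbols are all nullable, so L is not nullable.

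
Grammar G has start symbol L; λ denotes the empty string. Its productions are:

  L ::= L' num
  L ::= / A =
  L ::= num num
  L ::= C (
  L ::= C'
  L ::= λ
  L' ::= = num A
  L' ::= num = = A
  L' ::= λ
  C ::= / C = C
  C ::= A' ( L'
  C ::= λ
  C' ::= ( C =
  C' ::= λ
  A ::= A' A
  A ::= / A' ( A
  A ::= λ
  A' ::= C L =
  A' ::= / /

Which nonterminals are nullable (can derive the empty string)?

{ A, C, C', L, L' }

Directly nullable (have an λ-production): L, L', C, C', A.
No other nonterminal has a production whose RHS symbols are all nullable.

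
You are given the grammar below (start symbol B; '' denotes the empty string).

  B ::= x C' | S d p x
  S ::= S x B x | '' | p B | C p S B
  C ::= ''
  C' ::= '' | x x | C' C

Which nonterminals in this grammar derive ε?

{ C, C', S }

Directly nullable (have an ''-production): S, C, C'.
No other nonterminal has a production whose RHS symbols are all nullable.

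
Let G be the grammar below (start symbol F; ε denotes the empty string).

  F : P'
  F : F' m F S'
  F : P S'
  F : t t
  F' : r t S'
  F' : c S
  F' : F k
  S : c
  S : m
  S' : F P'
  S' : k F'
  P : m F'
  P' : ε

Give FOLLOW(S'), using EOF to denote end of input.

In F : F' m F S': S' is at the end, add FOLLOW(F) = { EOF, c, k, m, r, t }.
In F : P S': S' is at the end, add FOLLOW(F) = { EOF, c, k, m, r, t }.
In F' : r t S': S' is at the end, add FOLLOW(F') = { EOF, c, k, m, r, t }.
Union: FOLLOW(S') = { EOF, c, k, m, r, t }.

{ EOF, c, k, m, r, t }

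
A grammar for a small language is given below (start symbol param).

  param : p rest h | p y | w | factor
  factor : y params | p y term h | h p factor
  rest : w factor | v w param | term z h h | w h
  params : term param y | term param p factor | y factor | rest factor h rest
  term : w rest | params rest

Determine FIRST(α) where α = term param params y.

Add FIRST(term) = { v, w, y }; term is not nullable, stop.

{ v, w, y }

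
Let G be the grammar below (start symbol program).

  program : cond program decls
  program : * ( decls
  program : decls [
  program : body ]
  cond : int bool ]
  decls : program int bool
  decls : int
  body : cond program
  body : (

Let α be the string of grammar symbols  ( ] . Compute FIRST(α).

( is a terminal; add {(} and stop.

{ ( }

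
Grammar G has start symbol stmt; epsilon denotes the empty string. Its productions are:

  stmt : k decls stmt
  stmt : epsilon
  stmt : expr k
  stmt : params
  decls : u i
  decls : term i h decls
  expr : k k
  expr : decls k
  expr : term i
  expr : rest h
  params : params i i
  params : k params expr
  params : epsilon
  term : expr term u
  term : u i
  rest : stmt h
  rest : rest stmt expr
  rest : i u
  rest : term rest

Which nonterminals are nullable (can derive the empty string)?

Directly nullable (have an epsilon-production): stmt, params.
No other nonterminal has a production whose RHS symbols are all nullable.

{ params, stmt }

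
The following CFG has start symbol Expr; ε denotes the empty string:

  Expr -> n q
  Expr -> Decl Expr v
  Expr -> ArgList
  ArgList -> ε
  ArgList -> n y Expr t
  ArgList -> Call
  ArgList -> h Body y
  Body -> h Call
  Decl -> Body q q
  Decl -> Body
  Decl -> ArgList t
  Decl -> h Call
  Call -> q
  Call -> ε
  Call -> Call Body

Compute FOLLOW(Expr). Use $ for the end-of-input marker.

{ $, t, v }

Expr is the start symbol, so $ ∈ FOLLOW(Expr).
In Expr -> Decl Expr v: add FIRST(v) = { v }.
In ArgList -> n y Expr t: add FIRST(t) = { t }.
Union: FOLLOW(Expr) = { $, t, v }.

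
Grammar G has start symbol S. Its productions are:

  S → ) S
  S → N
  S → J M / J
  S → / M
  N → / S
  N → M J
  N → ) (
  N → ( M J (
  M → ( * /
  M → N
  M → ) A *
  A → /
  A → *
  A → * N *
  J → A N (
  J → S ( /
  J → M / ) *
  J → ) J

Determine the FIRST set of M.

{ (, ), / }

M → ( * / contributes {(}.
From M → N: add FIRST(N) = { (, ), / }.
M → ) A * contributes {)}.
Union: FIRST(M) = { (, ), / }.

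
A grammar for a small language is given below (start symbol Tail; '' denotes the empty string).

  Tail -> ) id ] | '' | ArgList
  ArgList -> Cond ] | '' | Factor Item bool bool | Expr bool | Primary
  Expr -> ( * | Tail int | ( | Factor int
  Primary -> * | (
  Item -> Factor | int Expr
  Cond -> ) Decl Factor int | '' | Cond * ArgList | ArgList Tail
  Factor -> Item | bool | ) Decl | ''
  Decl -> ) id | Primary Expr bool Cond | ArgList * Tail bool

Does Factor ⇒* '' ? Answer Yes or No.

Yes

Factor has an ''-production, so Factor ⇒ ''.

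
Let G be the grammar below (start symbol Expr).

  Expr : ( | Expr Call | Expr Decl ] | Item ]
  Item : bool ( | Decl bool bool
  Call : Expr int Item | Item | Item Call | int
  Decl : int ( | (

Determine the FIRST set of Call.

{ (, bool, int }

From Call : Expr int Item: add FIRST(Expr) = { (, bool, int }.
From Call : Item: add FIRST(Item) = { (, bool, int }.
From Call : Item Call: add FIRST(Item) = { (, bool, int }.
Call : int contributes {int}.
Union: FIRST(Call) = { (, bool, int }.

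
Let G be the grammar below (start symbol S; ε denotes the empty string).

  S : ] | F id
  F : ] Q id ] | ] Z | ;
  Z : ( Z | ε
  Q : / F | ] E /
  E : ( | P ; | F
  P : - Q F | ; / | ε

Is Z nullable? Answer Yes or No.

Yes

Z has an ε-production, so Z ⇒ ε.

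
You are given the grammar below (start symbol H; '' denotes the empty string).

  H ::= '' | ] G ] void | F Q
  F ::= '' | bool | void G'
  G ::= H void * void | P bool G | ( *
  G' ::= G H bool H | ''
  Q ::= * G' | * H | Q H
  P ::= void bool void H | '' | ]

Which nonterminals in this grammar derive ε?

Directly nullable (have an ''-production): H, F, G', P.
No other nonterminal has a production whose RHS symbols are all nullable.

{ F, G', H, P }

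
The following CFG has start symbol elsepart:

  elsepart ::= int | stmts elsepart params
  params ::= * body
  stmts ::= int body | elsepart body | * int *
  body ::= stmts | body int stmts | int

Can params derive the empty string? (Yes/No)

No

No nonterminal in this grammar is nullable.
No production of params has an RHS whose symbols are all nullable, so params is not nullable.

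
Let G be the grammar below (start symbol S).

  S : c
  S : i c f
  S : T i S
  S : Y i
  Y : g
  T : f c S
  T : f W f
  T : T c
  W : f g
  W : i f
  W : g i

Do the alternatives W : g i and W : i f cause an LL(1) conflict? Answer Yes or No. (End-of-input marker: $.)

FIRST(g i) = { g } and FIRST(i f) = { i }.
The FIRST sets are disjoint and neither alternative is nullable — no conflict.

No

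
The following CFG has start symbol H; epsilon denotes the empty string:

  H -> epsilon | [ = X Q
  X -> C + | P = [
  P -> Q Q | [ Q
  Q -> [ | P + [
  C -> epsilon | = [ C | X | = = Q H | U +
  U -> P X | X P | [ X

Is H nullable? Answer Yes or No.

Yes

H has an epsilon-production, so H ⇒ epsilon.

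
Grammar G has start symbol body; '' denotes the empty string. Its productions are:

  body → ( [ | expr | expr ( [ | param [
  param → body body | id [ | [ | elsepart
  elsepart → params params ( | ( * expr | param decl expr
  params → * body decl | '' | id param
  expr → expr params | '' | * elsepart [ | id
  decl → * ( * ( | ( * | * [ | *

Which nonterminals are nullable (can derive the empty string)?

Directly nullable (have an ''-production): params, expr.
body → expr with every symbol nullable, so body is nullable.
param → body body with every symbol nullable, so param is nullable.
No other nonterminal has a production whose RHS symbols are all nullable.

{ body, expr, param, params }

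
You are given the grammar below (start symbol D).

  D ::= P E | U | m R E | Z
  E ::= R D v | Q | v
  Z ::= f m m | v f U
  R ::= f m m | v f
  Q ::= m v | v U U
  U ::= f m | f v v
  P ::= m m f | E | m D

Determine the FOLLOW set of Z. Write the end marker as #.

{ #, f, m, v }

In D ::= Z: Z is at the end, add FOLLOW(D) = { #, f, m, v }.
Union: FOLLOW(Z) = { #, f, m, v }.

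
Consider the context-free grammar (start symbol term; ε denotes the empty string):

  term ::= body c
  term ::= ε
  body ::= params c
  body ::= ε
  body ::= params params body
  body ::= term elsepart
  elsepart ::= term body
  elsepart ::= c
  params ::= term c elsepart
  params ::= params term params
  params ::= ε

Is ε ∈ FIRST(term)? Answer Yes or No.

term has an ε-production, so term ⇒ ε.

Yes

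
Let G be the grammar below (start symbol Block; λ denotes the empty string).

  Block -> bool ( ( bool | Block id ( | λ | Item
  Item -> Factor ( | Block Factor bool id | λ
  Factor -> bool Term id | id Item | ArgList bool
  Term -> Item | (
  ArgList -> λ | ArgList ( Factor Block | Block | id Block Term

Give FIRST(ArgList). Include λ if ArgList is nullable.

{ (, bool, id, λ }

ArgList -> λ contributes λ.
From ArgList -> ArgList ( Factor Block: ArgList nullable, take FIRST(ArgList) ∪ {(} = { (, bool, id }.
From ArgList -> Block: add FIRST(Block) = { (, bool, id, λ } (including λ since Block is nullable).
ArgList -> id Block Term contributes {id}.
Union: FIRST(ArgList) = { (, bool, id, λ }.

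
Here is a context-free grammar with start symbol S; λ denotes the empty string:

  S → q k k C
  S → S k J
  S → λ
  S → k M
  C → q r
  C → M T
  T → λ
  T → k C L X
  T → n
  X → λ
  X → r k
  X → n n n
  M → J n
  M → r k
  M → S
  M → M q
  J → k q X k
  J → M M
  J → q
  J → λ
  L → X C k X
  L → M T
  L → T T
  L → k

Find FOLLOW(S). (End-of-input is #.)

S is the start symbol, so # ∈ FOLLOW(S).
In S → S k J: add FIRST(k J) = { k }.
In M → S: S is at the end, add FOLLOW(M) = { #, k, n, q, r }.
Union: FOLLOW(S) = { #, k, n, q, r }.

{ #, k, n, q, r }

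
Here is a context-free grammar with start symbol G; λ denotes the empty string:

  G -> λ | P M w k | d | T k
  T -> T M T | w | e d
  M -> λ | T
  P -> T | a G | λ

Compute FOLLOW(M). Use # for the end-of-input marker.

In G -> P M w k: add FIRST(w k) = { w }.
In T -> T M T: add FIRST(T) = { e, w }.
Union: FOLLOW(M) = { e, w }.

{ e, w }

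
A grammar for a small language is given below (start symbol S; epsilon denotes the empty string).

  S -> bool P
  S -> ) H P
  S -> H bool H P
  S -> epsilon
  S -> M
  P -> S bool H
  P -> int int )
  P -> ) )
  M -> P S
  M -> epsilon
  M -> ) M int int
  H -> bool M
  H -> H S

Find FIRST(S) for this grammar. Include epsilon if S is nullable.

{ ), bool, int, epsilon }

S -> bool P contributes {bool}.
S -> ) H P contributes {)}.
From S -> H bool H P: add FIRST(H) = { bool }.
S -> epsilon contributes epsilon.
From S -> M: add FIRST(M) = { ), bool, int, epsilon } (including epsilon since M is nullable).
Union: FIRST(S) = { ), bool, int, epsilon }.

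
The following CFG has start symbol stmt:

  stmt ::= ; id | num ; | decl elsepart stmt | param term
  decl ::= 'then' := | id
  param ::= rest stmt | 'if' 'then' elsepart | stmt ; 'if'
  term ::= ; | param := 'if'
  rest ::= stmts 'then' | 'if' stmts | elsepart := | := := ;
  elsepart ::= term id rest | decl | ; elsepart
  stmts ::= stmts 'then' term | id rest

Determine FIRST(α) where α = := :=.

{ := }

:= is a terminal; add {:=} and stop.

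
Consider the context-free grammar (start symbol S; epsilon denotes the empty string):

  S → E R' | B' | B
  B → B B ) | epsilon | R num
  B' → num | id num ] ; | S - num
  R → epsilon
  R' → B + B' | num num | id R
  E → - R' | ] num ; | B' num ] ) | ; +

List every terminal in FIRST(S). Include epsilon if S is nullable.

{ ), -, ;, ], id, num, epsilon }

From S → E R': add FIRST(E) = { ), -, ;, ], id, num }.
From S → B': add FIRST(B') = { ), -, ;, ], id, num }.
From S → B: add FIRST(B) = { ), num, epsilon } (including epsilon since B is nullable).
Union: FIRST(S) = { ), -, ;, ], id, num, epsilon }.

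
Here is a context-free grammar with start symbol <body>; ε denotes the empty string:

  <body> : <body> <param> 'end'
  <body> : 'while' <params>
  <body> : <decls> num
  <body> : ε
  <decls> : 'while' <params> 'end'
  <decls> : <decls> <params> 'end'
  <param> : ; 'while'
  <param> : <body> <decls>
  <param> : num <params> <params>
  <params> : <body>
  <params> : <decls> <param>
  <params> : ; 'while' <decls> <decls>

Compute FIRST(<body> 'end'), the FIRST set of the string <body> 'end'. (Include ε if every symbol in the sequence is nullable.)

{ 'end', 'while', ;, num }

Add FIRST(<body>)\{ε} = { 'while', ;, num }; <body> is nullable, continue.
'end' is a terminal; add {'end'} and stop.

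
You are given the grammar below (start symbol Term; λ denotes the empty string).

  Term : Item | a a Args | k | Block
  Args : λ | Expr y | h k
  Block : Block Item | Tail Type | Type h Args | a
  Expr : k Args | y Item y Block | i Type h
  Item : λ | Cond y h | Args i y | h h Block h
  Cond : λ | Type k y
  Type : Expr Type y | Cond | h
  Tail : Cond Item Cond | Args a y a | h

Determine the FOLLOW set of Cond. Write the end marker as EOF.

In Item : Cond y h: add FIRST(y h) = { y }.
In Type : Cond: Cond is at the end, add FOLLOW(Type) = { EOF, h, i, k, y }.
In Tail : Cond Item Cond: add FIRST(Item Cond)\{λ} = { h, i, k, y }.
  Since Item Cond is nullable, also add FOLLOW(Tail) = { EOF, h, i, k, y }.
In Tail : Cond Item Cond: Cond is at the end, add FOLLOW(Tail) = { EOF, h, i, k, y }.
Union: FOLLOW(Cond) = { EOF, h, i, k, y }.

{ EOF, h, i, k, y }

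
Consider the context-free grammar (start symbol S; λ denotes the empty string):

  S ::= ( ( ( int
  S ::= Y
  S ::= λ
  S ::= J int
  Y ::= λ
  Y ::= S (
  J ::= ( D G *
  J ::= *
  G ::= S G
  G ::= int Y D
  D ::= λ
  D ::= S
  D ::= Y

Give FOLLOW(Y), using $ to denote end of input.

{ $, (, *, int }

In S ::= Y: Y is at the end, add FOLLOW(S) = { $, (, *, int }.
In G ::= int Y D: add FIRST(D)\{λ} = { (, * }.
  Since D is nullable, also add FOLLOW(G) = { * }.
In D ::= Y: Y is at the end, add FOLLOW(D) = { (, *, int }.
Union: FOLLOW(Y) = { $, (, *, int }.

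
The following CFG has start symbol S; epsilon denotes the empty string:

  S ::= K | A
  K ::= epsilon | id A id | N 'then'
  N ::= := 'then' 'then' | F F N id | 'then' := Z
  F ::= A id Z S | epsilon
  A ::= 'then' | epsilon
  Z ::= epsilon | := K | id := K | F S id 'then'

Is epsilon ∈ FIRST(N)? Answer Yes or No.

Nullable nonterminals: A, F, K, S, Z.
No production of N has an RHS whose symbols are all nullable, so N is not nullable.

No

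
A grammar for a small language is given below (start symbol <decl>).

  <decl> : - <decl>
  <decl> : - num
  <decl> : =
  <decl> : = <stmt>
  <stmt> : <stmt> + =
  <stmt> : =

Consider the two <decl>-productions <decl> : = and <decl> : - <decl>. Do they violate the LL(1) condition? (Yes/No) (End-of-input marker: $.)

No

FIRST(=) = { = } and FIRST(- <decl>) = { - }.
The FIRST sets are disjoint and neither alternative is nullable — no conflict.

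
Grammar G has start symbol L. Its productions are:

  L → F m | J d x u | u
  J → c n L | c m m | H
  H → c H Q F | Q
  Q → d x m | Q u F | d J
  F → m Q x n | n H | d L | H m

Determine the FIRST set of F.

F → m Q x n contributes {m}.
F → n H contributes {n}.
F → d L contributes {d}.
From F → H m: add FIRST(H) = { c, d }.
Union: FIRST(F) = { c, d, m, n }.

{ c, d, m, n }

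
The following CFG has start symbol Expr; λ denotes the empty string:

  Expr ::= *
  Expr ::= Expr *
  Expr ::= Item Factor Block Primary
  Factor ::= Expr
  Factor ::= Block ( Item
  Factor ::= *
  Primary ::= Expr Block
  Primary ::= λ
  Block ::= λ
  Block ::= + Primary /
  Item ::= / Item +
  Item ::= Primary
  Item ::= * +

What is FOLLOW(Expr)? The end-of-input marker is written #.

{ #, (, *, +, / }

Expr is the start symbol, so # ∈ FOLLOW(Expr).
In Expr ::= Expr *: add FIRST(*) = { * }.
In Factor ::= Expr: Expr is at the end, add FOLLOW(Factor) = { #, (, *, +, / }.
In Primary ::= Expr Block: add FIRST(Block)\{λ} = { + }.
  Since Block is nullable, also add FOLLOW(Primary) = { #, (, *, +, / }.
Union: FOLLOW(Expr) = { #, (, *, +, / }.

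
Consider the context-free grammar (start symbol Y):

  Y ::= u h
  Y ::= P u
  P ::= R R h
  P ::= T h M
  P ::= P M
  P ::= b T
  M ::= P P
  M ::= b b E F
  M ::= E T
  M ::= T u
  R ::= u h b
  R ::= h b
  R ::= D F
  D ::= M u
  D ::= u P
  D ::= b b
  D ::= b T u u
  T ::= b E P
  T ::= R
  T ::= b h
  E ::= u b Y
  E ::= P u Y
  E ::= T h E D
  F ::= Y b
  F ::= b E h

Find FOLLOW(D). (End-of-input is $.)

{ b, h, u }

In R ::= D F: add FIRST(F) = { b, h, u }.
In E ::= T h E D: D is at the end, add FOLLOW(E) = { b, h, u }.
Union: FOLLOW(D) = { b, h, u }.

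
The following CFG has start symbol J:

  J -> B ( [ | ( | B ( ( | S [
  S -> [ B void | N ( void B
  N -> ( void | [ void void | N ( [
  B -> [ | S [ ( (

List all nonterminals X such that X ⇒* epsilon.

No nonterminal has an empty production or an RHS whose symbols are all nullable.

{ } (none)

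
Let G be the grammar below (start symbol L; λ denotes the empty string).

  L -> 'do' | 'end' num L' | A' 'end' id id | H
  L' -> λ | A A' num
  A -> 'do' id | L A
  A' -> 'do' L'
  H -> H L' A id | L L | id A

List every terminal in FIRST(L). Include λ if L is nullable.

L -> 'do' contributes {'do'}.
L -> 'end' num L' contributes {'end'}.
From L -> A' 'end' id id: add FIRST(A') = { 'do' }.
From L -> H: add FIRST(H) = { 'do', 'end', id }.
Union: FIRST(L) = { 'do', 'end', id }.

{ 'do', 'end', id }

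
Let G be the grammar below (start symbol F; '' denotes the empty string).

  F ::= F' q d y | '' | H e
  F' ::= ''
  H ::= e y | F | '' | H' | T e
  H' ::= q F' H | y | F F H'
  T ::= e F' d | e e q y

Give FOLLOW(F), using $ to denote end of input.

{ $, e, q, y }

F is the start symbol, so $ ∈ FOLLOW(F).
In H ::= F: F is at the end, add FOLLOW(H) = { e }.
In H' ::= F F H': add FIRST(F H') = { e, q, y }.
In H' ::= F F H': add FIRST(H') = { e, q, y }.
Union: FOLLOW(F) = { $, e, q, y }.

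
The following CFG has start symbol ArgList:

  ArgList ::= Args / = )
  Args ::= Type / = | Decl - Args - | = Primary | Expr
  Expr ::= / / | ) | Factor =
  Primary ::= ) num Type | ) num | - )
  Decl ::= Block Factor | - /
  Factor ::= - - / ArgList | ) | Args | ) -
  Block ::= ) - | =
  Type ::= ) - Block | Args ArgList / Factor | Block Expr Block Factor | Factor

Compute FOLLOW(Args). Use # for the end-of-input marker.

In ArgList ::= Args / = ): add FIRST(/ = )) = { / }.
In Args ::= Decl - Args -: add FIRST(-) = { - }.
In Factor ::= Args: Args is at the end, add FOLLOW(Factor) = { ), -, /, = }.
In Type ::= Args ArgList / Factor: add FIRST(ArgList / Factor) = { ), -, /, = }.
Union: FOLLOW(Args) = { ), -, /, = }.

{ ), -, /, = }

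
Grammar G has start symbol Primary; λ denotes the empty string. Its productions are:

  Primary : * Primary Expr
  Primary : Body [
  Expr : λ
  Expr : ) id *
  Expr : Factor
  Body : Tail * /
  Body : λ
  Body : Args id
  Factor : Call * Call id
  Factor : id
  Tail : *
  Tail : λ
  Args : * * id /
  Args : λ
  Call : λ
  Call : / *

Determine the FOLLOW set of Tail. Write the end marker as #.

In Body : Tail * /: add FIRST(* /) = { * }.
Union: FOLLOW(Tail) = { * }.

{ * }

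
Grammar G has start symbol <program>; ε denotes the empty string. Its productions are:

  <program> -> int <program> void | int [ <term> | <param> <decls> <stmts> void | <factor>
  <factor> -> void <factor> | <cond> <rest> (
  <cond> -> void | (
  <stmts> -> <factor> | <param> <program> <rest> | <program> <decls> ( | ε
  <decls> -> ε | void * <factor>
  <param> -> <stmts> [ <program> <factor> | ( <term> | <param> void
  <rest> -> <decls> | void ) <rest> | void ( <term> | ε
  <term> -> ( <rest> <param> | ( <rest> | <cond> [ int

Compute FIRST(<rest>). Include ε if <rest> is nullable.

From <rest> -> <decls>: add FIRST(<decls>) = { void, ε } (including ε since <decls> is nullable).
<rest> -> void ) <rest> contributes {void}.
<rest> -> void ( <term> contributes {void}.
<rest> -> ε contributes ε.
Union: FIRST(<rest>) = { void, ε }.

{ void, ε }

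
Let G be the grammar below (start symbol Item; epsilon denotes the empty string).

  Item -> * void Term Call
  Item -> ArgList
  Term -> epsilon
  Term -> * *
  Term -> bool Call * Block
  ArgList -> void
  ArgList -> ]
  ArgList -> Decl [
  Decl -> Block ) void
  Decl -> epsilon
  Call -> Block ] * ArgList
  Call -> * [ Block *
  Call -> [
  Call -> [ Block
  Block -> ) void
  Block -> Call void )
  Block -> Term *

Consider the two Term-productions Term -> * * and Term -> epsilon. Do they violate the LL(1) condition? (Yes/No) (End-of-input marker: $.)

Yes

FIRST(* *) = { * } and FIRST(epsilon) = { epsilon }.
The second alternative is nullable and FOLLOW(Term) = { ), *, [, bool } shares * with FIRST of the first — conflict.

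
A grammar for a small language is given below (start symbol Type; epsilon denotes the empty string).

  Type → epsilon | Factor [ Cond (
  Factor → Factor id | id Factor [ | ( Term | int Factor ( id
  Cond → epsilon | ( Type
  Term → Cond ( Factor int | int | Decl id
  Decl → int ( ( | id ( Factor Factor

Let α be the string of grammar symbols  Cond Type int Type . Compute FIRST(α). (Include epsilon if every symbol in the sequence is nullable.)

{ (, id, int }

Add FIRST(Cond)\{epsilon} = { ( }; Cond is nullable, continue.
Add FIRST(Type)\{epsilon} = { (, id, int }; Type is nullable, continue.
int is a terminal; add {int} and stop.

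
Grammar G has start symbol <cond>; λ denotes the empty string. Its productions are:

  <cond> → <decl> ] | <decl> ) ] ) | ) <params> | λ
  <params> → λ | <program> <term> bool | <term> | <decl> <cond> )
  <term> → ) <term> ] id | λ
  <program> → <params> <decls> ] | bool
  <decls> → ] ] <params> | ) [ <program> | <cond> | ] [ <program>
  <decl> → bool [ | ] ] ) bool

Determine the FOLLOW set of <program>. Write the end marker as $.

In <params> → <program> <term> bool: add FIRST(<term> bool) = { ), bool }.
In <decls> → ) [ <program>: <program> is at the end, add FOLLOW(<decls>) = { ] }.
In <decls> → ] [ <program>: <program> is at the end, add FOLLOW(<decls>) = { ] }.
Union: FOLLOW(<program>) = { ), ], bool }.

{ ), ], bool }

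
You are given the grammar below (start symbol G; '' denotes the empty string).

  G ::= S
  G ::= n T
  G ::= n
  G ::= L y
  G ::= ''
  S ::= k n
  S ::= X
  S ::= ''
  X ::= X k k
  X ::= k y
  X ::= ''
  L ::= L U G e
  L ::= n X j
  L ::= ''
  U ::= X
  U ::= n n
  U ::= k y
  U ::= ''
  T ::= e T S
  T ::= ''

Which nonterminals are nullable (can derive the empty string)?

{ G, L, S, T, U, X }

Directly nullable (have an ''-production): G, S, X, L, U, T.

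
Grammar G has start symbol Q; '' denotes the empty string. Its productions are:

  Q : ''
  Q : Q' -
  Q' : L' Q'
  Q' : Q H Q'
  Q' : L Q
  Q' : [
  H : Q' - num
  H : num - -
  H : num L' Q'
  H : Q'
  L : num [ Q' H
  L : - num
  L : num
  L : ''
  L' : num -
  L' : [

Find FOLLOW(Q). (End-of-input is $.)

Q is the start symbol, so $ ∈ FOLLOW(Q).
In Q' : Q H Q': add FIRST(H Q')\{''} = { -, [, num }.
  Since H Q' is nullable, also add FOLLOW(Q') = { -, [, num }.
In Q' : L Q: Q is at the end, add FOLLOW(Q') = { -, [, num }.
Union: FOLLOW(Q) = { $, -, [, num }.

{ $, -, [, num }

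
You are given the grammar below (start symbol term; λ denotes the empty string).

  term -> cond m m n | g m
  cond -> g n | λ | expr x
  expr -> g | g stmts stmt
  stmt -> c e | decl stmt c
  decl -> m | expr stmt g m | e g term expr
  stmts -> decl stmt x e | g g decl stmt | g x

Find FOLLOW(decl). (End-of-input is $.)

In stmt -> decl stmt c: add FIRST(stmt c) = { c, e, g, m }.
In stmts -> decl stmt x e: add FIRST(stmt x e) = { c, e, g, m }.
In stmts -> g g decl stmt: add FIRST(stmt) = { c, e, g, m }.
Union: FOLLOW(decl) = { c, e, g, m }.

{ c, e, g, m }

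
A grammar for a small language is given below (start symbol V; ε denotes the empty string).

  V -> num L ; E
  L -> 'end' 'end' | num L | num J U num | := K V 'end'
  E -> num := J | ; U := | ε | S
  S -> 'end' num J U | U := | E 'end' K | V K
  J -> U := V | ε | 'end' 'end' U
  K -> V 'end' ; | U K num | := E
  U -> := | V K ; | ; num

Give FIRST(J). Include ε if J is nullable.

{ 'end', :=, ;, num, ε }

From J -> U := V: add FIRST(U) = { :=, ;, num }.
J -> ε contributes ε.
J -> 'end' 'end' U contributes {'end'}.
Union: FIRST(J) = { 'end', :=, ;, num, ε }.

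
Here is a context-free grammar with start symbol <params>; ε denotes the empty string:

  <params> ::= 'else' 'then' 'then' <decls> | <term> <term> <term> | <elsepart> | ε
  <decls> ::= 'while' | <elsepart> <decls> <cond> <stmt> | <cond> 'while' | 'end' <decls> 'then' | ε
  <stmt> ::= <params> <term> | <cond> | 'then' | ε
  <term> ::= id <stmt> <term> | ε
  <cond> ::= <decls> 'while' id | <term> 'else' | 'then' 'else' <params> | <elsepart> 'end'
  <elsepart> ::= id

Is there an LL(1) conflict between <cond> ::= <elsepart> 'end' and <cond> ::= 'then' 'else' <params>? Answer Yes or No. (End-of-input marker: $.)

FIRST(<elsepart> 'end') = { id } and FIRST('then' 'else' <params>) = { 'then' }.
The FIRST sets are disjoint and neither alternative is nullable — no conflict.

No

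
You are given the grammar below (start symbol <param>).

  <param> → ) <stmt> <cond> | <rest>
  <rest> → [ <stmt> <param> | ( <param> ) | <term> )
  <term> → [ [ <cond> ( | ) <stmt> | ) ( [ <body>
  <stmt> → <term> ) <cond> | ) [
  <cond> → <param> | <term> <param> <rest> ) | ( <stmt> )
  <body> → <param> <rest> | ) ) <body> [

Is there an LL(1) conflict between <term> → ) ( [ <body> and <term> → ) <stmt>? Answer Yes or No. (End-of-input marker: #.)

Yes

FIRST() ( [ <body>) = { ) } and FIRST() <stmt>) = { ) }.
Both contain ), so the two alternatives are not disjoint — LL(1) conflict.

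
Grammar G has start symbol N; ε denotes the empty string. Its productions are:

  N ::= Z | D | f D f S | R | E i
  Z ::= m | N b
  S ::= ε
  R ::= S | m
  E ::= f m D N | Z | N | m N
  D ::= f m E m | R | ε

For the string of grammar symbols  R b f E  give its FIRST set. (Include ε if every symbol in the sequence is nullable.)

{ b, m }

Add FIRST(R)\{ε} = { m }; R is nullable, continue.
b is a terminal; add {b} and stop.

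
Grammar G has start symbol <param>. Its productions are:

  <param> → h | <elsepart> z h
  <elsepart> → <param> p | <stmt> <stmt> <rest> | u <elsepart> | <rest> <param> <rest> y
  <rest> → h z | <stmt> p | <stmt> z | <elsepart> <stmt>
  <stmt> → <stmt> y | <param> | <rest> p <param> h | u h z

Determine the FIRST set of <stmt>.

{ h, u }

From <stmt> → <stmt> y: add FIRST(<stmt>) = { h, u }.
From <stmt> → <param>: add FIRST(<param>) = { h, u }.
From <stmt> → <rest> p <param> h: add FIRST(<rest>) = { h, u }.
<stmt> → u h z contributes {u}.
Union: FIRST(<stmt>) = { h, u }.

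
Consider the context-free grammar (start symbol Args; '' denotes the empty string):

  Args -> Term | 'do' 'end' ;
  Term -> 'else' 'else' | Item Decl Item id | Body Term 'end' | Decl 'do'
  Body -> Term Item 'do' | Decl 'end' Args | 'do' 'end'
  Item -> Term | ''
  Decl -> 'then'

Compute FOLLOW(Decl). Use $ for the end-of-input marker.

In Term -> Item Decl Item id: add FIRST(Item id) = { 'do', 'else', 'then', id }.
In Term -> Decl 'do': add FIRST('do') = { 'do' }.
In Body -> Decl 'end' Args: add FIRST('end' Args) = { 'end' }.
Union: FOLLOW(Decl) = { 'do', 'else', 'end', 'then', id }.

{ 'do', 'else', 'end', 'then', id }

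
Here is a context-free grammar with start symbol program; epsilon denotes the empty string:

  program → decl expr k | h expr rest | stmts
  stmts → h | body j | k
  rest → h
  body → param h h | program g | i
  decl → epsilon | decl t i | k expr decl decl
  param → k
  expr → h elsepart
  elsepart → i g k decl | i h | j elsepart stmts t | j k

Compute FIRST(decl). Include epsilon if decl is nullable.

{ k, t, epsilon }

decl → epsilon contributes epsilon.
From decl → decl t i: decl nullable, take FIRST(decl) ∪ {t} = { k, t }.
decl → k expr decl decl contributes {k}.
Union: FIRST(decl) = { k, t, epsilon }.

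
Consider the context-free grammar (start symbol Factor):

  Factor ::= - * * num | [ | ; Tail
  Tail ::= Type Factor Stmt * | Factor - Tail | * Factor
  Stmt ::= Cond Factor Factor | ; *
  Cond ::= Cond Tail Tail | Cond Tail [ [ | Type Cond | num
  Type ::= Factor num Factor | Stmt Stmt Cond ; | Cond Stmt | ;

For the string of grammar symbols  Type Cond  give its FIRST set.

Add FIRST(Type) = { -, ;, [, num }; Type is not nullable, stop.

{ -, ;, [, num }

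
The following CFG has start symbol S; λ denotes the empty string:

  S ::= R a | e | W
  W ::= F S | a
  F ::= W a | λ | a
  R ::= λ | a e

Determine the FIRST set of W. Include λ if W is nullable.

{ a, e }

From W ::= F S: F nullable, take FIRST(F) ∪ FIRST(S) = { a, e }.
W ::= a contributes {a}.
Union: FIRST(W) = { a, e }.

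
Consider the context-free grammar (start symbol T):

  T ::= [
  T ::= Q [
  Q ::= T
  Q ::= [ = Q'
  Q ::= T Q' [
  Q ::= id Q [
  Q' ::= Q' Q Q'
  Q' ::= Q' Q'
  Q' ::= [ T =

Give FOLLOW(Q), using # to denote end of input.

{ [ }

In T ::= Q [: add FIRST([) = { [ }.
In Q ::= id Q [: add FIRST([) = { [ }.
In Q' ::= Q' Q Q': add FIRST(Q') = { [ }.
Union: FOLLOW(Q) = { [ }.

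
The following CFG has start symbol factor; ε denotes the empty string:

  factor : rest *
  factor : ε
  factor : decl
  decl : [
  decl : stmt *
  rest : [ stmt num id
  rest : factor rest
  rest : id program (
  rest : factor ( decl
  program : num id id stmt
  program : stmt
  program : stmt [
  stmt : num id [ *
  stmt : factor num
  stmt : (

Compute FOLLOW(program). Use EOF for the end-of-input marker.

{ ( }

In rest : id program (: add FIRST(() = { ( }.
Union: FOLLOW(program) = { ( }.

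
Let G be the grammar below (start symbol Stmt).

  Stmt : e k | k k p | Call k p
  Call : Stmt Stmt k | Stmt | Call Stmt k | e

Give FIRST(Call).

{ e, k }

From Call : Stmt Stmt k: add FIRST(Stmt) = { e, k }.
From Call : Stmt: add FIRST(Stmt) = { e, k }.
From Call : Call Stmt k: add FIRST(Call) = { e, k }.
Call : e contributes {e}.
Union: FIRST(Call) = { e, k }.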